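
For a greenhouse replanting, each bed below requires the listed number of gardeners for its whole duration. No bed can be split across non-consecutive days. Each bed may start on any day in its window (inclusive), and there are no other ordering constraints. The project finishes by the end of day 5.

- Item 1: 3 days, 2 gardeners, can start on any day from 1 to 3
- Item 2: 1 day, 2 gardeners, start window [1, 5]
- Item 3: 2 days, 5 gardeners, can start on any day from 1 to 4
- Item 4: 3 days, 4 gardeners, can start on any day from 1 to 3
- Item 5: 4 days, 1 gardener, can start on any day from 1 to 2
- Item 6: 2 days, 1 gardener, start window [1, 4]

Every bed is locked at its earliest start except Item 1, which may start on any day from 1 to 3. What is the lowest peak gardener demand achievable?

13

Item 1@1: d1:15  d2:13  d3:7  d4:1  d5:0 → peak 15
Item 1@2: d1:13  d2:13  d3:7  d4:3  d5:0 → peak 13
Item 1@3: d1:13  d2:11  d3:7  d4:3  d5:2 → peak 13
Best is Item 1@2, peak 13.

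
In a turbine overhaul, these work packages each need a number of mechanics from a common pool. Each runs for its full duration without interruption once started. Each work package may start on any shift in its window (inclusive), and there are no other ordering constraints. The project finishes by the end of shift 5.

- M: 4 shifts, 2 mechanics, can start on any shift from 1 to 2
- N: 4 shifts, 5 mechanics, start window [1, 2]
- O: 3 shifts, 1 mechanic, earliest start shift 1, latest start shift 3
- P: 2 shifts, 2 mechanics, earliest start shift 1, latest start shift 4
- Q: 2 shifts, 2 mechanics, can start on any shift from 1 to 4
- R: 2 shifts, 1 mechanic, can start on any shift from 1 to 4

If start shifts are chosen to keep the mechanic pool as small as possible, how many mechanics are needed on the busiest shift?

Early-start (M@1, N@1, O@1, P@1, Q@1, R@1) gives peak 13: s1:13  s2:13  s3:8  s4:7  s5:0.
Shift Q→3, R→4.
Schedule M@1, N@1, O@1, P@1, Q@3, R@4: s1:10  s2:10  s3:10  s4:10  s5:1 — peak 10.

10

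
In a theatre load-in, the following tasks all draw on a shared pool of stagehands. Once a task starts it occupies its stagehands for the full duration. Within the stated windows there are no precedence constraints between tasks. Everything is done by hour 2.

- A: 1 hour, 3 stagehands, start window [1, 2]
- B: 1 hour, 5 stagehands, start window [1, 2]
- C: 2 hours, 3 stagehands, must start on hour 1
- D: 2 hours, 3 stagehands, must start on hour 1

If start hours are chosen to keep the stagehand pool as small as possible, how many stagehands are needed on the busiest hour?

Early-start (A@1, B@1, C@1, D@1) gives peak 14: h1:14  h2:6.
Shift B→2.
Schedule A@1, B@2, C@1, D@1: h1:9  h2:11 — peak 11.
No arrangement of the 4 feasible schedules does better.

11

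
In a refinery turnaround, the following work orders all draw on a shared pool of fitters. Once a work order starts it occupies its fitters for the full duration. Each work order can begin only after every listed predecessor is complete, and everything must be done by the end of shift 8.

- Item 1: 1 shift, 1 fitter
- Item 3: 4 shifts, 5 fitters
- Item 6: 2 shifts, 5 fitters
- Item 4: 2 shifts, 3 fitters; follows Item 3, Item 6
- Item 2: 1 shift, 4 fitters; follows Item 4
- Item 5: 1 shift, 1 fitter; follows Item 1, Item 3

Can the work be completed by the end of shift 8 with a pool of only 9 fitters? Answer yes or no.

no

The minimum achievable peak is 10; 9 < 10, so no feasible schedule stays within the cap.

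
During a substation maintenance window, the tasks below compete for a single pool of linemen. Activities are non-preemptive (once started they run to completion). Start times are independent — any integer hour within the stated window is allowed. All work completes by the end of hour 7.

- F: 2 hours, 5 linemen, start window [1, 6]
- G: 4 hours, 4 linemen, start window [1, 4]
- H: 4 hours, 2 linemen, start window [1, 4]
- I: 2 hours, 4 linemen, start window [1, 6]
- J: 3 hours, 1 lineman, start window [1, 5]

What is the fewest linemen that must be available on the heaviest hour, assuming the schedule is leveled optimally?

8

Early-start (F@1, G@1, H@1, I@1, J@1) gives peak 16: h1:16  h2:16  h3:7  h4:6  h5:0  h6:0  h7:0.
Shift G→3, I→5.
Schedule F@1, G@3, H@1, I@5, J@1: h1:8  h2:8  h3:7  h4:6  h5:8  h6:8  h7:0 — peak 8.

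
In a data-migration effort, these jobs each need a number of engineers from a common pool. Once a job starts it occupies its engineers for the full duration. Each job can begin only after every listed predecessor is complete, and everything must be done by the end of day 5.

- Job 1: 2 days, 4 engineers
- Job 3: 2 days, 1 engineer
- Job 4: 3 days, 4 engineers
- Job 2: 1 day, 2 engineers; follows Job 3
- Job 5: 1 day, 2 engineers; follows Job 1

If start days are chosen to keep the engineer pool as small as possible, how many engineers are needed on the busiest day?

6

Early-start (Job 1@1, Job 3@1, Job 4@1, Job 2@3, Job 5@3) gives peak 9: d1:9  d2:9  d3:8  d4:0  d5:0.
Shift Job 4→3, Job 5→4.
Schedule Job 1@1, Job 3@1, Job 4@3, Job 2@3, Job 5@4: d1:5  d2:5  d3:6  d4:6  d5:4 — peak 6.
Total engineer-days = 26 over 5 days ⇒ peak ≥ ⌈26/5⌉ = 6, so 6 is optimal.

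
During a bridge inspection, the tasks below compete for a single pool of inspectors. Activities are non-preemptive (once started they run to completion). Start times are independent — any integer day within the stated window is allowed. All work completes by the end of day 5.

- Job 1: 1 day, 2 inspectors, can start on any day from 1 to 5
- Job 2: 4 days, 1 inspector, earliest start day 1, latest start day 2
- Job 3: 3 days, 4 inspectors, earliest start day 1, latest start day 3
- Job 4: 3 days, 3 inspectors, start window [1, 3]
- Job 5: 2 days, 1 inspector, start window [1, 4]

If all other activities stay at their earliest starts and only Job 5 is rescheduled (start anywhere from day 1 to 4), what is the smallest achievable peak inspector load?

Job 5@1: d1:11  d2:9  d3:8  d4:1  d5:0 → peak 11
Job 5@2: d1:10  d2:9  d3:9  d4:1  d5:0 → peak 10
Job 5@3: d1:10  d2:8  d3:9  d4:2  d5:0 → peak 10
Job 5@4: d1:10  d2:8  d3:8  d4:2  d5:1 → peak 10
Best is Job 5@2, peak 10.

10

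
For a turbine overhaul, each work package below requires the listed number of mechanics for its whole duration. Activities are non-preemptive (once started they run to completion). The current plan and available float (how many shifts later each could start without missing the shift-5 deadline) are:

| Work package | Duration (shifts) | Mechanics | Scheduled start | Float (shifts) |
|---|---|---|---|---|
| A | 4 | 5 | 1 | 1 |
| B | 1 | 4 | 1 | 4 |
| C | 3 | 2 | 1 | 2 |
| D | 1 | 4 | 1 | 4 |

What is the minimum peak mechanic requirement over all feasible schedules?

8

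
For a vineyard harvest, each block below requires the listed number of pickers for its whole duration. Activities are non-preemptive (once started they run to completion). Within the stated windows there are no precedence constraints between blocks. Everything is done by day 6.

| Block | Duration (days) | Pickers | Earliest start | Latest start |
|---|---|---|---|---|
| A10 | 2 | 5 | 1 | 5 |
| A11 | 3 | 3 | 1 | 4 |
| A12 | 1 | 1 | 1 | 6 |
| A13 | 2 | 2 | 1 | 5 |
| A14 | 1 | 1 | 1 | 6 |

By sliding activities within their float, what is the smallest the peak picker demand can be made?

Early-start (A10@1, A11@1, A12@1, A13@1, A14@1) gives peak 12: d1:12  d2:10  d3:3  d4:0  d5:0  d6:0.
Shift A11→3, A12→3, A13→4, A14→3.
Schedule A10@1, A11@3, A12@3, A13@4, A14@3: d1:5  d2:5  d3:5  d4:5  d5:5  d6:0 — peak 5.
Total picker-days = 25 over 6 days ⇒ peak ≥ ⌈25/6⌉ = 5, so 5 is optimal.

5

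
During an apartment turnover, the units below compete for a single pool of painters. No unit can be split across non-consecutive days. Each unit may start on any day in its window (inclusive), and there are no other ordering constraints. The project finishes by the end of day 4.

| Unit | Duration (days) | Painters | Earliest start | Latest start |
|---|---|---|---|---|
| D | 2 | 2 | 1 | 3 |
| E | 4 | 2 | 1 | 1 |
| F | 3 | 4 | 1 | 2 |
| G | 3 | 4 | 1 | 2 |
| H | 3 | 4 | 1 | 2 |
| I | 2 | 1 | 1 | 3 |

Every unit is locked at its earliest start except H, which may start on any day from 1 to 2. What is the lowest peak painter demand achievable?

17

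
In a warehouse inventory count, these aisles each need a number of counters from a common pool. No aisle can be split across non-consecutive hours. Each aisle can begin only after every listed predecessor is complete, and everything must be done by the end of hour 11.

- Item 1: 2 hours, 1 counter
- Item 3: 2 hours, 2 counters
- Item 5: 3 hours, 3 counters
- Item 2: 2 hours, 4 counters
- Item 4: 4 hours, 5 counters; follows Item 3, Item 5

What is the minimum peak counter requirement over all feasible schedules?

5

Early-start (Item 1@1, Item 3@1, Item 5@1, Item 2@1, Item 4@4) gives peak 10: h1:10  h2:10  h3:3  h4:5  h5:5  h6:5  h7:5  h8:0  h9:0  h10:0  h11:0.
Shift Item 5→3, Item 2→6, Item 4→8.
Schedule Item 1@1, Item 3@1, Item 5@3, Item 2@6, Item 4@8: h1:3  h2:3  h3:3  h4:3  h5:3  h6:4  h7:4  h8:5  h9:5  h10:5  h11:5 — peak 5.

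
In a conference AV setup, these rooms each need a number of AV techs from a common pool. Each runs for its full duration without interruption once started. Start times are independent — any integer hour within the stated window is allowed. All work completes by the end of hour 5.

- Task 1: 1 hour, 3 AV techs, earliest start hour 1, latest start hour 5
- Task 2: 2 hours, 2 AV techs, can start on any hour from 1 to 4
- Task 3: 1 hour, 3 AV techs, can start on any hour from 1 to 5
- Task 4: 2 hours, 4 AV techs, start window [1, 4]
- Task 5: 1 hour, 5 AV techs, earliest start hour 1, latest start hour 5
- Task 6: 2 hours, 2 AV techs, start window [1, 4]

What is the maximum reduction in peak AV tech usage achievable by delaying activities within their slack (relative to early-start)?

13

Early-start peak: h1:19  h2:8  h3:0  h4:0  h5:0 ⇒ 19.
Leveled (Task 1@1, Task 2@1, Task 3@2, Task 4@3, Task 5@5, Task 6@3): h1:5  h2:5  h3:6  h4:6  h5:5 ⇒ 6.
Reduction 19 − 6 = 13.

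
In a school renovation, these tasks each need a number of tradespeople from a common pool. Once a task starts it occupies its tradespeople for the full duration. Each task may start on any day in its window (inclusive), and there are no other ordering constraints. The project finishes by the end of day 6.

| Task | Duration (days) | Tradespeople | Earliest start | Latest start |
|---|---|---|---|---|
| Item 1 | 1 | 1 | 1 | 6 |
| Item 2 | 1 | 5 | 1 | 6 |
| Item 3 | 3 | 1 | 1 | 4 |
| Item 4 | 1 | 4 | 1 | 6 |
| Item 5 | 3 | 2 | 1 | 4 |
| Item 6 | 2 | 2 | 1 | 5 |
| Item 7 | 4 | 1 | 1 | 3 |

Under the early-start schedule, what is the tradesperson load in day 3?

4

At early start, day 3 has: Item 3, Item 5, Item 7.
Demand: 1 + 2 + 1 = 4.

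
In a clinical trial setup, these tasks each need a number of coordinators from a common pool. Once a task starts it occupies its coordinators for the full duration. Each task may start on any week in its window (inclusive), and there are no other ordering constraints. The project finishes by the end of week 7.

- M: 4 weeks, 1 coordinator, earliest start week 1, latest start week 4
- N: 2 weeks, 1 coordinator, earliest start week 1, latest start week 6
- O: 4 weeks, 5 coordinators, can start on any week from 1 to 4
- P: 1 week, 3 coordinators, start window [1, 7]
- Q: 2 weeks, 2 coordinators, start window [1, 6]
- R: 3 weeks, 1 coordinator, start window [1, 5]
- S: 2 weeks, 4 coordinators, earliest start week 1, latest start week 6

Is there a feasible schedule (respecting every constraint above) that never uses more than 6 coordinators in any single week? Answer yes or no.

Total coordinator-weeks = 44; over 7 weeks the average is 44/7 > 6, so some week must exceed 6.

no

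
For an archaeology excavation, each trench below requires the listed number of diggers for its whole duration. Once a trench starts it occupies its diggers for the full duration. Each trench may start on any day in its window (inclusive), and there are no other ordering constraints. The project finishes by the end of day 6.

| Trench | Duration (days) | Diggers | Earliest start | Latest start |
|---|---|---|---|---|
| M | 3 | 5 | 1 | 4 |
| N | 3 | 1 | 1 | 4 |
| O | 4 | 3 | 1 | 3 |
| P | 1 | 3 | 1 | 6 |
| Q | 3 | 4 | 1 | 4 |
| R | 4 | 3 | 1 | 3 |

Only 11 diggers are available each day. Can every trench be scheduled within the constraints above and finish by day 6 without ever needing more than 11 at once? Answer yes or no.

Schedule M@1, N@4, O@1, P@1, Q@4, R@2: d1:11  d2:11  d3:11  d4:11  d5:8  d6:5 — peak 11 ≤ 11.

yes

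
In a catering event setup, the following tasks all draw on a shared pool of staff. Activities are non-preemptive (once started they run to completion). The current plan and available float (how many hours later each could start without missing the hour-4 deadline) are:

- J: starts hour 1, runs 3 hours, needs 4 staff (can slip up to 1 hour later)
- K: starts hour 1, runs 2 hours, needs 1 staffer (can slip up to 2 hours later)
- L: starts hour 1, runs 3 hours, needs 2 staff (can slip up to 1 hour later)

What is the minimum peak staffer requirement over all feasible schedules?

Schedule J@1, K@1, L@1: h1:7  h2:7  h3:6  h4:0 — peak 7.
No arrangement of the 12 feasible schedules does better.

7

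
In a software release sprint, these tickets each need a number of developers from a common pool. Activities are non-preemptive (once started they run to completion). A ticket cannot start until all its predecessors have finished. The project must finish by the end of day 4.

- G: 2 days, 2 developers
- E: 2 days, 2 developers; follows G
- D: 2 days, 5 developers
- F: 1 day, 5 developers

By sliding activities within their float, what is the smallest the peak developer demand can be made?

Early-start (G@1, E@3, D@1, F@1) gives peak 12: d1:12  d2:7  d3:2  d4:2.
Shift F→3.
Schedule G@1, E@3, D@1, F@3: d1:7  d2:7  d3:7  d4:2 — peak 7.
No arrangement of the 12 feasible schedules does better.

7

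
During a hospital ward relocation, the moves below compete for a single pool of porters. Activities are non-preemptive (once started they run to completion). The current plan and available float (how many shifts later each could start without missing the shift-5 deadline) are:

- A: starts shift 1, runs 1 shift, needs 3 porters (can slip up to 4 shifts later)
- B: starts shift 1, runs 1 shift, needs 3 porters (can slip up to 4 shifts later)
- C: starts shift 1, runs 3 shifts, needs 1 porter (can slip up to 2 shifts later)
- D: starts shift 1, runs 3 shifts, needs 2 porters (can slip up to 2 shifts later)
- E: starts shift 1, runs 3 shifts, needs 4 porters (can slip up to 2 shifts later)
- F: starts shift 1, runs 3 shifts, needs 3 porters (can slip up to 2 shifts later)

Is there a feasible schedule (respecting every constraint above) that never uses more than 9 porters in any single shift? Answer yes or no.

no

The minimum achievable peak is 10; 9 < 10, so no feasible schedule stays within the cap.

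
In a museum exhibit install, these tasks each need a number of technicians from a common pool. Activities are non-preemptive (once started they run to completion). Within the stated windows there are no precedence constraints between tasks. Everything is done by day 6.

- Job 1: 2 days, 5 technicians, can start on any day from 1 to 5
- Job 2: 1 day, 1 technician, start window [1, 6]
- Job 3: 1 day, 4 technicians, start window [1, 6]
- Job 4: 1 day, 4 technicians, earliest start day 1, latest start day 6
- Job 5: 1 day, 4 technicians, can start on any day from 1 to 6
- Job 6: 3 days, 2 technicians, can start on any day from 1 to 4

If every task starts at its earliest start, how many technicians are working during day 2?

7

At early start, day 2 has: Job 1, Job 6.
Demand: 5 + 2 = 7.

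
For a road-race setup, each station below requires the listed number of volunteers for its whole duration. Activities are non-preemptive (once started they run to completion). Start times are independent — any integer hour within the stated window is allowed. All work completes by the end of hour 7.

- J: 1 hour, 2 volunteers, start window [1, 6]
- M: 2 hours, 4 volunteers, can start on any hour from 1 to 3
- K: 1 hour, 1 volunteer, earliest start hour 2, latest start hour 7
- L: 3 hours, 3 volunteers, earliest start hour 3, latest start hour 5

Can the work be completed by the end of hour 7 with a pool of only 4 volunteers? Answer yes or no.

Schedule J@1, M@2, K@4, L@4: h1:2  h2:4  h3:4  h4:4  h5:3  h6:3  h7:0 — peak 4 ≤ 4.

yes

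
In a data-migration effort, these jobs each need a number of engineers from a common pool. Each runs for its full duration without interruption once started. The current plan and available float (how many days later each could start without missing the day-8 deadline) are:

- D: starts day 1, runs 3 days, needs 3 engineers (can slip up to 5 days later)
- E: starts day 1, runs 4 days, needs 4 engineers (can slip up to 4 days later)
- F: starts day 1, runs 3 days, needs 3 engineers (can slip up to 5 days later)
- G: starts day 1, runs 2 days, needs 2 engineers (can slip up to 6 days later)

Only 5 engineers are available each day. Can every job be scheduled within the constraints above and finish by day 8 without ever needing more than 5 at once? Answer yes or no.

no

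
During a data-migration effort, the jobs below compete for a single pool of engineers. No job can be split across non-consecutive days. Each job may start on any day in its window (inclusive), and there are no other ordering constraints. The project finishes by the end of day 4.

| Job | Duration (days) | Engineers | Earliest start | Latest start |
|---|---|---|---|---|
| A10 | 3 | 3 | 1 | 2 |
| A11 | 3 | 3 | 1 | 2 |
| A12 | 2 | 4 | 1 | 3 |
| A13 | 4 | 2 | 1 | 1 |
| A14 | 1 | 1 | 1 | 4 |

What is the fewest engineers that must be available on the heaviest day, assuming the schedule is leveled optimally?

12

Early-start (A10@1, A11@1, A12@1, A13@1, A14@1) gives peak 13: d1:13  d2:12  d3:8  d4:2.
Shift A14→3.
Schedule A10@1, A11@1, A12@1, A13@1, A14@3: d1:12  d2:12  d3:9  d4:2 — peak 12.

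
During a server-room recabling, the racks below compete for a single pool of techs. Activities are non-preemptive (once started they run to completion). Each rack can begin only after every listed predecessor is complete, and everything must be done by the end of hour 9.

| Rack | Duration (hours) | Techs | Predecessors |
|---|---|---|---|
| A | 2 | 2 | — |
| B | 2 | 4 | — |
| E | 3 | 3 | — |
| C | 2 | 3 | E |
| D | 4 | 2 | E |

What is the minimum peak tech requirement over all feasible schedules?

Early-start (A@1, B@1, E@1, C@4, D@4) gives peak 9: h1:9  h2:9  h3:3  h4:5  h5:5  h6:2  h7:2  h8:0  h9:0.
Shift B→4, C→6, D→6.
Schedule A@1, B@4, E@1, C@6, D@6: h1:5  h2:5  h3:3  h4:4  h5:4  h6:5  h7:5  h8:2  h9:2 — peak 5.

5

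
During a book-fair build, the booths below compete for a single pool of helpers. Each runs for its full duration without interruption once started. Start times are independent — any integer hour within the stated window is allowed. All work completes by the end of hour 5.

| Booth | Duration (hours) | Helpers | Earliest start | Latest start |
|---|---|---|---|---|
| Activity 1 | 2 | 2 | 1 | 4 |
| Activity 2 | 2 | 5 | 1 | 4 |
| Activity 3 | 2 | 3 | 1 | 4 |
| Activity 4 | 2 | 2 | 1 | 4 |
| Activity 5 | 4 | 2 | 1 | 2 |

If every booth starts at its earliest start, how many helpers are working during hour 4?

At early start, hour 4 has: Activity 5.
Demand: 2 = 2.

2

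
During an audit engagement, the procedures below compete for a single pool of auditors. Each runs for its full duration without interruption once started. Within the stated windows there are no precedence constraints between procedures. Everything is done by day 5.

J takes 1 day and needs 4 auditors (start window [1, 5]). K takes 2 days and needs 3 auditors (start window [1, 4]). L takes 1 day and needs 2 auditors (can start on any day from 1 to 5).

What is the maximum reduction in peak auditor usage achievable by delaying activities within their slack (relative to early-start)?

Early-start peak: d1:9  d2:3  d3:0  d4:0  d5:0 ⇒ 9.
Leveled (J@1, K@2, L@4): d1:4  d2:3  d3:3  d4:2  d5:0 ⇒ 4.
Reduction 9 − 4 = 5.

5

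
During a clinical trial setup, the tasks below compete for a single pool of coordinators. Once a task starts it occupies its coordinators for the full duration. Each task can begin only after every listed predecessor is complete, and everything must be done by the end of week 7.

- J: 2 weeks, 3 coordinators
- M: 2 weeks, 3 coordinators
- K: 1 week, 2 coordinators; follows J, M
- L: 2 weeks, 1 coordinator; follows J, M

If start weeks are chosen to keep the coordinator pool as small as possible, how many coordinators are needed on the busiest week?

3

Early-start (J@1, M@1, K@3, L@3) gives peak 6: w1:6  w2:6  w3:3  w4:1  w5:0  w6:0  w7:0.
Shift M→3, K→5, L→5.
Schedule J@1, M@3, K@5, L@5: w1:3  w2:3  w3:3  w4:3  w5:3  w6:1  w7:0 — peak 3.
Total coordinator-weeks = 16 over 7 weeks ⇒ peak ≥ ⌈16/7⌉ = 3, so 3 is optimal.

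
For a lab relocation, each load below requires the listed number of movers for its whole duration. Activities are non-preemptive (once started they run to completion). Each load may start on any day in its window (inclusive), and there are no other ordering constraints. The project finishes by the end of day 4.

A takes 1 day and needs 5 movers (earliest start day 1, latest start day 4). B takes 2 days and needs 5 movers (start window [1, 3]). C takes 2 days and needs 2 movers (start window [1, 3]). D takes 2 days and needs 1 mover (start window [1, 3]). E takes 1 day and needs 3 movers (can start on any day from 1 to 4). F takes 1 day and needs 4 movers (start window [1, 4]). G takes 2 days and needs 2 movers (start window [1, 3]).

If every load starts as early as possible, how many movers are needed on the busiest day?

Early-start schedule: A@1, B@1, C@1, D@1, E@1, F@1, G@1.
Load per day: day 1: 22, day 2: 10, day 3: 0, day 4: 0.
Peak is 22.

22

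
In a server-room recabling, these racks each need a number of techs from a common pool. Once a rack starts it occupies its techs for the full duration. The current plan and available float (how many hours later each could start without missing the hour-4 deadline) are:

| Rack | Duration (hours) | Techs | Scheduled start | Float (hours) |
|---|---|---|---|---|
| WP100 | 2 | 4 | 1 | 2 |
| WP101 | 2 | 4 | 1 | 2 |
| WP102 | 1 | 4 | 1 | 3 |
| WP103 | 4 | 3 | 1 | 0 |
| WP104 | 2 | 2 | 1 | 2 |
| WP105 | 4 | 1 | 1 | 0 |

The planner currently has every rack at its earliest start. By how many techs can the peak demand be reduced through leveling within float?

6

Early-start peak: h1:18  h2:14  h3:4  h4:4 ⇒ 18.
Leveled (WP100@1, WP101@1, WP102@3, WP103@1, WP104@3, WP105@1): h1:12  h2:12  h3:10  h4:6 ⇒ 12.
Reduction 18 − 12 = 6.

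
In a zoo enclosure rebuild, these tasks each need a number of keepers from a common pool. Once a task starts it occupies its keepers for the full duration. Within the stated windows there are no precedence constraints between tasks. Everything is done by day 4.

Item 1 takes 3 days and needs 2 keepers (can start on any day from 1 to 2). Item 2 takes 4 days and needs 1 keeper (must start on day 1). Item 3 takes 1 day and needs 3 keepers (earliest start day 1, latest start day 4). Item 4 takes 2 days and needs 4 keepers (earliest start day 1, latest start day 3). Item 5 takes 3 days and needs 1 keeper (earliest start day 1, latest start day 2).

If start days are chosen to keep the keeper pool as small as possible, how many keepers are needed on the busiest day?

8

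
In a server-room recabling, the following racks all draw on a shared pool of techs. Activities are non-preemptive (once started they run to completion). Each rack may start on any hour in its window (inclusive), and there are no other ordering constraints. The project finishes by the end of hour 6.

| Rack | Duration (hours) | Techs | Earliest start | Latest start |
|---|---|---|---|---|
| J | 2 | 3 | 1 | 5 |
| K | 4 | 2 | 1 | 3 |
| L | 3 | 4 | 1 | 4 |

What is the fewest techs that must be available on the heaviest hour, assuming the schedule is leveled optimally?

6

Early-start (J@1, K@1, L@1) gives peak 9: h1:9  h2:9  h3:6  h4:2  h5:0  h6:0.
Shift L→3.
Schedule J@1, K@1, L@3: h1:5  h2:5  h3:6  h4:6  h5:4  h6:0 — peak 6.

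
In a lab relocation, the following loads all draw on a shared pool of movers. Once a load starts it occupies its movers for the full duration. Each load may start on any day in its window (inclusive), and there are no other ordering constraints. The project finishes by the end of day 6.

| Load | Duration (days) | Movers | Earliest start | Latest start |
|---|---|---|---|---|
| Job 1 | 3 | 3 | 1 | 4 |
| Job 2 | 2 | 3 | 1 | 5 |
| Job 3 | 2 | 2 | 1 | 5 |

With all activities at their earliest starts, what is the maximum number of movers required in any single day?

Early-start schedule: Job 1@1, Job 2@1, Job 3@1.
Load per day: day 1: 8, day 2: 8, day 3: 3, day 4: 0, day 5: 0, day 6: 0.
Peak is 8.

8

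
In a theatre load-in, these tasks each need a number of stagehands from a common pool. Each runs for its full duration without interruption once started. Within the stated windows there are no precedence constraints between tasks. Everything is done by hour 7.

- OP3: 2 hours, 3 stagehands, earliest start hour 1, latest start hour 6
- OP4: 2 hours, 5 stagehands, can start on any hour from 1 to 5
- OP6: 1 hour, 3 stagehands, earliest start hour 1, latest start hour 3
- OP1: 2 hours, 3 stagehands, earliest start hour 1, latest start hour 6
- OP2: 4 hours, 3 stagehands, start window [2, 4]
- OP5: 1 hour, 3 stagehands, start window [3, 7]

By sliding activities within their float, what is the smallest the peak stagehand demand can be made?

6

Early-start (OP3@1, OP4@1, OP6@1, OP1@1, OP2@2, OP5@3) gives peak 14: h1:14  h2:14  h3:6  h4:3  h5:3  h6:0  h7:0.
Shift OP3→3, OP6→3, OP1→5, OP2→4, OP5→7.
Schedule OP3@3, OP4@1, OP6@3, OP1@5, OP2@4, OP5@7: h1:5  h2:5  h3:6  h4:6  h5:6  h6:6  h7:6 — peak 6.
Total stagehand-hours = 40 over 7 hours ⇒ peak ≥ ⌈40/7⌉ = 6, so 6 is optimal.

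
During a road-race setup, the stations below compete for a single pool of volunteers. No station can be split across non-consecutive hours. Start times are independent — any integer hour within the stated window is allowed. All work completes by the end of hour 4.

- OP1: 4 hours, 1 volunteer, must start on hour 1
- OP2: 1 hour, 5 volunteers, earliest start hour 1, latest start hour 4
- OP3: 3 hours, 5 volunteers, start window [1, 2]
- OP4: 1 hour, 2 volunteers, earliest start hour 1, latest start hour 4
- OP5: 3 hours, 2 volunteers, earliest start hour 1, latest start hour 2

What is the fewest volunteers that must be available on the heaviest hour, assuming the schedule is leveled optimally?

8

Early-start (OP1@1, OP2@1, OP3@1, OP4@1, OP5@1) gives peak 15: h1:15  h2:8  h3:8  h4:1.
Shift OP3→2, OP5→2.
Schedule OP1@1, OP2@1, OP3@2, OP4@1, OP5@2: h1:8  h2:8  h3:8  h4:8 — peak 8.
Total volunteer-hours = 32 over 4 hours ⇒ peak ≥ ⌈32/4⌉ = 8, so 8 is optimal.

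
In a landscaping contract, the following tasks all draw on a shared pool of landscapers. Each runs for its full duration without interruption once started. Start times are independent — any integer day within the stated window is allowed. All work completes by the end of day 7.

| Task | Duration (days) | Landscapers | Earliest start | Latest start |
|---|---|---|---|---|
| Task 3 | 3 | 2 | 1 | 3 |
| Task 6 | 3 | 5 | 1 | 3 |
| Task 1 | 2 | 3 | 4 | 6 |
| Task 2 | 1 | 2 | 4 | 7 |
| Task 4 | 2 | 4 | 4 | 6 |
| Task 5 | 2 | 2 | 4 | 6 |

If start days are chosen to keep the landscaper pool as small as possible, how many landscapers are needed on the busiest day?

Early-start (Task 3@1, Task 6@1, Task 1@4, Task 2@4, Task 4@4, Task 5@4) gives peak 11: d1:7  d2:7  d3:7  d4:11  d5:9  d6:0  d7:0.
Shift Task 4→5, Task 5→6.
Schedule Task 3@1, Task 6@1, Task 1@4, Task 2@4, Task 4@5, Task 5@6: d1:7  d2:7  d3:7  d4:5  d5:7  d6:6  d7:2 — peak 7.

7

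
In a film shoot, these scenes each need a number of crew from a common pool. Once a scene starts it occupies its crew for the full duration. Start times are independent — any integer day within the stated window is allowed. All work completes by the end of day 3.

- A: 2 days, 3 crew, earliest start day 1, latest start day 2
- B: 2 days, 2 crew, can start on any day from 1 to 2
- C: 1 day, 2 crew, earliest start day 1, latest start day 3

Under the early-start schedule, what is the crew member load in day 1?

7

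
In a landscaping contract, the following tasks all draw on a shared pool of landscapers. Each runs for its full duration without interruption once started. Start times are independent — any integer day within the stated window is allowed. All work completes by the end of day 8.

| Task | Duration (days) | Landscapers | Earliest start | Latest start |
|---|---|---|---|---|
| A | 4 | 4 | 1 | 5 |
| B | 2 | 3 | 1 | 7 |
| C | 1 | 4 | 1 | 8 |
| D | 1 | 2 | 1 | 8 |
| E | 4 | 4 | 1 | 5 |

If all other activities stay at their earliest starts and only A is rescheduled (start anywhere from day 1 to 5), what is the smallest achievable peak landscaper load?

13

A@1: d1:17  d2:11  d3:8  d4:8  d5:0  d6:0  d7:0  d8:0 → peak 17
A@2: d1:13  d2:11  d3:8  d4:8  d5:4  d6:0  d7:0  d8:0 → peak 13
A@3: d1:13  d2:7  d3:8  d4:8  d5:4  d6:4  d7:0  d8:0 → peak 13
A@4: d1:13  d2:7  d3:4  d4:8  d5:4  d6:4  d7:4  d8:0 → peak 13
A@5: d1:13  d2:7  d3:4  d4:4  d5:4  d6:4  d7:4  d8:4 → peak 13
Best is A@2, peak 13.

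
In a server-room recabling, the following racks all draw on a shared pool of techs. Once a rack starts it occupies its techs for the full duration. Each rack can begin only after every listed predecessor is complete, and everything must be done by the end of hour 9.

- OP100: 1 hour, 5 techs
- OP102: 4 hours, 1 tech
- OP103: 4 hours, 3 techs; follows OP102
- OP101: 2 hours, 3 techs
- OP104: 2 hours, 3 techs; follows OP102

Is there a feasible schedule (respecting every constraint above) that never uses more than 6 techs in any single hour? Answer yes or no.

yes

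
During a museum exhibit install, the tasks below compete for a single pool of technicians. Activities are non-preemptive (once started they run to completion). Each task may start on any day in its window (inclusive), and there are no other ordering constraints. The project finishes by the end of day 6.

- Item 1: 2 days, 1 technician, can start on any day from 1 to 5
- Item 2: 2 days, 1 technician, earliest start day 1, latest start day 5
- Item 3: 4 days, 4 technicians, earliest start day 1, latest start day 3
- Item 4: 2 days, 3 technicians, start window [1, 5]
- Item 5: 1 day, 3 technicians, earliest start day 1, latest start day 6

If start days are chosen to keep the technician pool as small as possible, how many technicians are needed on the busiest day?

6

Early-start (Item 1@1, Item 2@1, Item 3@1, Item 4@1, Item 5@1) gives peak 12: d1:12  d2:9  d3:4  d4:4  d5:0  d6:0.
Shift Item 4→5, Item 5→5.
Schedule Item 1@1, Item 2@1, Item 3@1, Item 4@5, Item 5@5: d1:6  d2:6  d3:4  d4:4  d5:6  d6:3 — peak 6.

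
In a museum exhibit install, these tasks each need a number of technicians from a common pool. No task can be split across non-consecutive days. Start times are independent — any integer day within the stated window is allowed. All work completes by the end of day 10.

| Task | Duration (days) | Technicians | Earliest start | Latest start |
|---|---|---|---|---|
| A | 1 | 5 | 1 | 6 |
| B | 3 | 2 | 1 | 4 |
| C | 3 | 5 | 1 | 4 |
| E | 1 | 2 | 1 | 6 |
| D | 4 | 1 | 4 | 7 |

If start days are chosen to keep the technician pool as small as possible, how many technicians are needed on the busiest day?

Early-start (A@1, B@1, C@1, E@1, D@4) gives peak 14: d1:14  d2:7  d3:7  d4:1  d5:1  d6:1  d7:1  d8:0  d9:0  d10:0.
Shift C→2, E→4, D→5.
Schedule A@1, B@1, C@2, E@4, D@5: d1:7  d2:7  d3:7  d4:7  d5:1  d6:1  d7:1  d8:1  d9:0  d10:0 — peak 7.

7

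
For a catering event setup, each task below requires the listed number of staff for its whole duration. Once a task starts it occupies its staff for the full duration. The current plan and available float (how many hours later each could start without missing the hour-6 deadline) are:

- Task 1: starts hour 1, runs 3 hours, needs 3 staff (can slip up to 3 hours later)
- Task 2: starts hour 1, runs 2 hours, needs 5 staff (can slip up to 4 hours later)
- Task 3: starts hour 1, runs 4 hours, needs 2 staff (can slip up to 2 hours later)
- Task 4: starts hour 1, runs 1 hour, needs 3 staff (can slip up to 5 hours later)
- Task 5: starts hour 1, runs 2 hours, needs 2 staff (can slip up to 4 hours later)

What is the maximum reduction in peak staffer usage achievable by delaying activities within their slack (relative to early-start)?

8

Early-start peak: h1:15  h2:12  h3:5  h4:2  h5:0  h6:0 ⇒ 15.
Leveled (Task 1@1, Task 2@4, Task 3@1, Task 4@6, Task 5@1): h1:7  h2:7  h3:5  h4:7  h5:5  h6:3 ⇒ 7.
Reduction 15 − 7 = 8.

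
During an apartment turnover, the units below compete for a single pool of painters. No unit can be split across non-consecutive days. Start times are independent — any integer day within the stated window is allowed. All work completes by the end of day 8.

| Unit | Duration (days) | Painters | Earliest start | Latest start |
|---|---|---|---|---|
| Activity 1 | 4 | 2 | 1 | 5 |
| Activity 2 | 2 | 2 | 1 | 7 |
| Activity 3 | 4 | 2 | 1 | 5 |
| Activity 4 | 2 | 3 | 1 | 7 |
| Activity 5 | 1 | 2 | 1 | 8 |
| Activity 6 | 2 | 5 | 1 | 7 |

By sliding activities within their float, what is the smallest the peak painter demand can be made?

6

Early-start (Activity 1@1, Activity 2@1, Activity 3@1, Activity 4@1, Activity 5@1, Activity 6@1) gives peak 16: d1:16  d2:14  d3:4  d4:4  d5:0  d6:0  d7:0  d8:0.
Shift Activity 4→5, Activity 5→3, Activity 6→7.
Schedule Activity 1@1, Activity 2@1, Activity 3@1, Activity 4@5, Activity 5@3, Activity 6@7: d1:6  d2:6  d3:6  d4:4  d5:3  d6:3  d7:5  d8:5 — peak 6.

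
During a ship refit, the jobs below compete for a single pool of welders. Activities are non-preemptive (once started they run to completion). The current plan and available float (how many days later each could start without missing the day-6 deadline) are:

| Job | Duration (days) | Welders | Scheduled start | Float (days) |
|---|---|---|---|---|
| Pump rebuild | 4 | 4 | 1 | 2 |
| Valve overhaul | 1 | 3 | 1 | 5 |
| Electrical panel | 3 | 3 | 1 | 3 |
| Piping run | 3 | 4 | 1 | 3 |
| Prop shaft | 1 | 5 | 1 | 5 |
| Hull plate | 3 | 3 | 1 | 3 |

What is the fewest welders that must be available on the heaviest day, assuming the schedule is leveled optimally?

10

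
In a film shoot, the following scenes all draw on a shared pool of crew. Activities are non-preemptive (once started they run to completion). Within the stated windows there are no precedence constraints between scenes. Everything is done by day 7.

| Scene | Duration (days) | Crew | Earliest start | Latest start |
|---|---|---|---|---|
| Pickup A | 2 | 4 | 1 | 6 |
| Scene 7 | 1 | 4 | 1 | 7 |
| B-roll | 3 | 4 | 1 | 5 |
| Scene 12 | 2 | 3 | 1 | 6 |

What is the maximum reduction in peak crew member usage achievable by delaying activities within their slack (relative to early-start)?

Early-start peak: d1:15  d2:11  d3:4  d4:0  d5:0  d6:0  d7:0 ⇒ 15.
Leveled (Pickup A@1, Scene 7@3, B-roll@4, Scene 12@1): d1:7  d2:7  d3:4  d4:4  d5:4  d6:4  d7:0 ⇒ 7.
Reduction 15 − 7 = 8.

8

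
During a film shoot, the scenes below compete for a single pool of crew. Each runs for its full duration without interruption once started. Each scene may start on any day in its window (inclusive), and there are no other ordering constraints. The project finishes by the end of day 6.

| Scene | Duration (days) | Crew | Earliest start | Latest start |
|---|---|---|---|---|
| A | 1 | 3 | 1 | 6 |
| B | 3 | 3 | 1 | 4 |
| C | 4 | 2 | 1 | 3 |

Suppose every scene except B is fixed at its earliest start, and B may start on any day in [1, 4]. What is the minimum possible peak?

B@1: d1:8  d2:5  d3:5  d4:2  d5:0  d6:0 → peak 8
B@2: d1:5  d2:5  d3:5  d4:5  d5:0  d6:0 → peak 5
B@3: d1:5  d2:2  d3:5  d4:5  d5:3  d6:0 → peak 5
B@4: d1:5  d2:2  d3:2  d4:5  d5:3  d6:3 → peak 5
Best is B@2, peak 5.

5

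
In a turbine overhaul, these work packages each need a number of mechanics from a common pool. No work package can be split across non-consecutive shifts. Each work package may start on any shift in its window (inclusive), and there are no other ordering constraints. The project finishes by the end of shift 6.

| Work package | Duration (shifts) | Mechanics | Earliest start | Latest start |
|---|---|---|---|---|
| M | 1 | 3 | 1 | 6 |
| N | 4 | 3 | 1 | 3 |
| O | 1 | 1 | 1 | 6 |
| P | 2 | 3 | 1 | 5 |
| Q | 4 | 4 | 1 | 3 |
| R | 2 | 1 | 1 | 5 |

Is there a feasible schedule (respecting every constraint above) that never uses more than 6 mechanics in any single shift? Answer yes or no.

no

Total mechanic-shifts = 40; over 6 shifts the average is 40/6 > 6, so some shift must exceed 6.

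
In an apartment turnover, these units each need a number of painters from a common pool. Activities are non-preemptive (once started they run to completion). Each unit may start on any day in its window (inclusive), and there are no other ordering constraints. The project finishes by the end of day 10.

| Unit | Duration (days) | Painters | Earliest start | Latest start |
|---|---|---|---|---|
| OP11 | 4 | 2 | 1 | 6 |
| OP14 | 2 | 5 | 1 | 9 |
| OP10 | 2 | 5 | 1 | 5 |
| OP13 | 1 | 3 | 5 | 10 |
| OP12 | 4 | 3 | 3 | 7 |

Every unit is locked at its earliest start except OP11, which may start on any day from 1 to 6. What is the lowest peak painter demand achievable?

10

OP11@1: d1:12  d2:12  d3:5  d4:5  d5:6  d6:3  d7:0  d8:0  d9:0  d10:0 → peak 12
OP11@2: d1:10  d2:12  d3:5  d4:5  d5:8  d6:3  d7:0  d8:0  d9:0  d10:0 → peak 12
OP11@3: d1:10  d2:10  d3:5  d4:5  d5:8  d6:5  d7:0  d8:0  d9:0  d10:0 → peak 10
OP11@4: d1:10  d2:10  d3:3  d4:5  d5:8  d6:5  d7:2  d8:0  d9:0  d10:0 → peak 10
OP11@5: d1:10  d2:10  d3:3  d4:3  d5:8  d6:5  d7:2  d8:2  d9:0  d10:0 → peak 10
OP11@6: d1:10  d2:10  d3:3  d4:3  d5:6  d6:5  d7:2  d8:2  d9:2  d10:0 → peak 10
Best is OP11@3, peak 10.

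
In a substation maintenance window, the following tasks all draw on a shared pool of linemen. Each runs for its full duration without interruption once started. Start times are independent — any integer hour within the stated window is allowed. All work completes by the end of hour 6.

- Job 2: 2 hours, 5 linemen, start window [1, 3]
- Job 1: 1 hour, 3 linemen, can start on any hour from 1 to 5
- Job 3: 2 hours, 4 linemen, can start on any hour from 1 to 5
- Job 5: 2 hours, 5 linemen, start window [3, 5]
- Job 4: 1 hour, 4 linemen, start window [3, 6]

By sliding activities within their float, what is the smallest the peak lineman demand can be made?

Early-start (Job 2@1, Job 1@1, Job 3@1, Job 5@3, Job 4@3) gives peak 12: h1:12  h2:9  h3:9  h4:5  h5:0  h6:0.
Shift Job 3→3, Job 5→5.
Schedule Job 2@1, Job 1@1, Job 3@3, Job 5@5, Job 4@3: h1:8  h2:5  h3:8  h4:4  h5:5  h6:5 — peak 8.

8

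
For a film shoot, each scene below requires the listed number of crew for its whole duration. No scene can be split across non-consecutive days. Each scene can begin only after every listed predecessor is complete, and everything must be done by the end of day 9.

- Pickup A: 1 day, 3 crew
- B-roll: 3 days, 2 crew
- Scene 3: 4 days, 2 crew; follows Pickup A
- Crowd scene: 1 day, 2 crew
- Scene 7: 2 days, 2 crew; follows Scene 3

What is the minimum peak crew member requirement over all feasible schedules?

4

Early-start (Pickup A@1, B-roll@1, Scene 3@2, Crowd scene@1, Scene 7@6) gives peak 7: d1:7  d2:4  d3:4  d4:2  d5:2  d6:2  d7:2  d8:0  d9:0.
Shift B-roll→2, Crowd scene→5.
Schedule Pickup A@1, B-roll@2, Scene 3@2, Crowd scene@5, Scene 7@6: d1:3  d2:4  d3:4  d4:4  d5:4  d6:2  d7:2  d8:0  d9:0 — peak 4.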